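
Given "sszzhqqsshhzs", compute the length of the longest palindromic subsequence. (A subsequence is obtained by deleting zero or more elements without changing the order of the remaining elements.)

8

One longest palindromic subsequence is szhsshzs (positions 1,3,5,8,9,11,12,13); it reads the same forward and backward, and the interval DP gives dp[1][13] = 8.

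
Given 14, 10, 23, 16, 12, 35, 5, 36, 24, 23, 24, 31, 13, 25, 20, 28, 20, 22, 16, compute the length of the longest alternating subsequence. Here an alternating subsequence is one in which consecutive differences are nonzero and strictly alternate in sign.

Track the best alternating length ending on an up-step vs a down-step at each position: up/down = 1/1, 1/2, 3/1, 3/4, 3/4, 5/1, 1/6, 7/1, 7/8, 7/8, 9/8, 9/8, 7/10, 11/10, 11/12, 13/10, 11/14, 15/14, 11/16.
The maximum over both is 16; one such subsequence is 14, 10, 23, 16, 35, 5, 36, 23, 24, 13, 25, 20, 28, 20, 22, 16.

16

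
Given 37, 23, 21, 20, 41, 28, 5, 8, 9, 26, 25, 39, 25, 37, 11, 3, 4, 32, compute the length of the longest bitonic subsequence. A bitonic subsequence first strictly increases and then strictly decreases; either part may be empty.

One longest bitonic subsequence is 5, 8, 9, 26, 39, 37, 11, 4 (positions 7,8,9,10,12,14,15,17): it rises to 39 then falls. Length 8 is optimal.

8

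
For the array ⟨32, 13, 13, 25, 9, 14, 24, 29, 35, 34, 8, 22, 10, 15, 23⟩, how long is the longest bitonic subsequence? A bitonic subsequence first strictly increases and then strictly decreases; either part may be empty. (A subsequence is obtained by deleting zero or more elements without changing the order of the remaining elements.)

Let inc[i] be the LIS ending at i and dec[i] the longest strictly decreasing subsequence starting at i. inc = [1, 1, 1, 2, 1, 2, 3, 4, 5, 5, 1, 3, 2, 3, 4], dec = [5, 3, 3, 4, 2, 2, 3, 3, 4, 3, 1, 2, 1, 1, 1].
max_i inc[i]+dec[i]−1 = 8, with one witness 13, 14, 24, 29, 35, 34, 22, 15.

8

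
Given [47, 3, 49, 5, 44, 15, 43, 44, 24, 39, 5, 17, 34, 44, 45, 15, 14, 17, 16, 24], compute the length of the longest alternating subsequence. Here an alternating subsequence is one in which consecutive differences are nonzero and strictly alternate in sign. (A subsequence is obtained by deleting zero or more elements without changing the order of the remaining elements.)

Track the best alternating length ending on an up-step vs a down-step at each position: up/down = 1/1, 1/2, 3/1, 3/4, 5/4, 5/6, 7/6, 7/4, 7/8, 9/8, 3/10, 11/10, 11/10, 11/4, 11/4, 11/12, 11/12, 13/12, 13/14, 15/12.
The maximum over both is 15; one such subsequence is 47, 3, 49, 5, 44, 15, 43, 24, 39, 5, 17, 15, 17, 16, 24.

15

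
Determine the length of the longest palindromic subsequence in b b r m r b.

Using dp[i][j] = 2 + dp[i+1][j−1] if the ends match, else max(dp[i+1][j], dp[i][j−1]):
dp[1][6] = 5. A witness is brmrb at positions 1,3,4,5,6.

5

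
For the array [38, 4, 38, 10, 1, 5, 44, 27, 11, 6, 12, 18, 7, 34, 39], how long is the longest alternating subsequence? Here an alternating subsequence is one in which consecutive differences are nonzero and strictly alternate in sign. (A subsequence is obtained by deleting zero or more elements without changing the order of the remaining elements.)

9

A longest alternating subsequence is 38, 4, 38, 10, 44, 11, 12, 7, 34 (positions 1,2,3,4,7,9,11,13,14); its 8 consecutive differences strictly alternate in sign, and length 9 is optimal.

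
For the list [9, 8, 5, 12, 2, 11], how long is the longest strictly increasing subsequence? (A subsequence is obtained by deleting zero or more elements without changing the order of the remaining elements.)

Let dp[i] be the longest increasing subsequence ending at position i. Then dp = [1, 1, 1, 2, 1, 2].
The maximum is 2; one witness is 9, 12 at positions 1,4.

2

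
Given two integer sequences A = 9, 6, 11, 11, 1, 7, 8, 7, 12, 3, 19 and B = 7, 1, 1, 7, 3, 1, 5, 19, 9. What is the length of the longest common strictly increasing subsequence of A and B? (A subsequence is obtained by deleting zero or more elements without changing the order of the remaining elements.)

For each value that appears in both, track the longest common increasing run ending there.
The best achievable length is 3; one witness is 1, 7, 19 (A-positions 5,6,11, B-positions 2,4,8).

3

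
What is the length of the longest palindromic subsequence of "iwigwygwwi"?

One longest palindromic subsequence is iwwgwwi (positions 1,2,5,7,8,9,10); it reads the same forward and backward, and the interval DP gives dp[1][10] = 7.

7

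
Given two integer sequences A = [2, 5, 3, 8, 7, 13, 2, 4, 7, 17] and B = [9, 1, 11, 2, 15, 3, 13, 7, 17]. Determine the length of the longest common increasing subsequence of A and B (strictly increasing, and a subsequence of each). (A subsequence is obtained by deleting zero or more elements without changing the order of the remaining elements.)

4

For each value that appears in both, track the longest common increasing run ending there.
The best achievable length is 4; one witness is 2, 3, 13, 17 (A-positions 1,3,6,10, B-positions 4,6,7,9).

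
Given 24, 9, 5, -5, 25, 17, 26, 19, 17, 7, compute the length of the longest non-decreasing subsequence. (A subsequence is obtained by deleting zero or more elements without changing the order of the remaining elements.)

Let dp[i] be the longest non-decreasing subsequence ending at position i. Then dp = [1, 1, 1, 1, 2, 2, 3, 3, 3, 2].
The maximum is 3; one witness is 24, 25, 26 at positions 1,5,7.

3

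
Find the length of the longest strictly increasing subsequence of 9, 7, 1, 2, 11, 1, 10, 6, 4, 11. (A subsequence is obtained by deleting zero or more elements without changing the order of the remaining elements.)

Scanning left to right, the best length ending at each element is: 9→1, 7→1, 1→1, 2→2, 11→3, 1→1, 10→3, 6→3, 4→3, 11→4.
So the longest increasing subsequence has length 4, e.g. 1, 2, 10, 11.

4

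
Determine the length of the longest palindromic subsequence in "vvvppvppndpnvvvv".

One longest palindromic subsequence is vvvvnpnvvvv (positions 1,2,3,6,9,11,12,13,14,15,16); it reads the same forward and backward, and the interval DP gives dp[1][16] = 11.

11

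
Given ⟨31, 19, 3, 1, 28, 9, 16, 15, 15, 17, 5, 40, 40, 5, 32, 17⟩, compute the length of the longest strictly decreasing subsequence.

5

Let dp[i] be the longest decreasing subsequence ending at position i. Then dp = [1, 2, 3, 4, 2, 3, 3, 4, 4, 3, 5, 1, 1, 5, 2, 3].
The maximum is 5; one witness is 31, 19, 16, 15, 5 at positions 1,2,7,8,11.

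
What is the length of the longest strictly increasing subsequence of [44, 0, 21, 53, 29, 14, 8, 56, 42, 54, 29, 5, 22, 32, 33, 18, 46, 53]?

Scanning left to right, the best length ending at each element is: 44→1, 0→1, 21→2, 53→3, 29→3, 14→2, 8→2, 56→4, 42→4, 54→5, 29→3, 5→2, 22→3, 32→4, 33→5, 18→3, 46→6, 53→7.
So the longest increasing subsequence has length 7, e.g. 0, 21, 29, 32, 33, 46, 53.

7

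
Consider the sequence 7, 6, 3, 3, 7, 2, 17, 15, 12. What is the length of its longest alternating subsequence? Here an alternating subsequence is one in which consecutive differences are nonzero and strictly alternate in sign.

A longest alternating subsequence is 7, 6, 7, 2, 17, 15 (positions 1,2,5,6,7,8); its 5 consecutive differences strictly alternate in sign, and length 6 is optimal.

6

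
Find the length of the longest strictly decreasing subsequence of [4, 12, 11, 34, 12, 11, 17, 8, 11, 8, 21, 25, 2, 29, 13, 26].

5

Let dp[i] be the longest decreasing subsequence ending at position i. Then dp = [1, 1, 2, 1, 2, 3, 2, 4, 3, 4, 2, 2, 5, 2, 3, 3].
The maximum is 5; one witness is 34, 12, 11, 8, 2 at positions 4,5,6,8,13.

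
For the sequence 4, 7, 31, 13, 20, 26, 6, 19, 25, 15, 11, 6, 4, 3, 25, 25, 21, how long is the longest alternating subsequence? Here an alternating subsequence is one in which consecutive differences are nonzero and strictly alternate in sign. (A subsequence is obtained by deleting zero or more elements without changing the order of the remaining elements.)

9

Track the best alternating length ending on an up-step vs a down-step at each position: up/down = 1/1, 2/1, 2/1, 2/3, 4/3, 4/3, 2/5, 6/5, 6/5, 6/7, 6/7, 2/7, 1/7, 1/7, 8/5, 8/5, 8/9.
The maximum over both is 9; one such subsequence is 4, 31, 13, 20, 6, 19, 15, 25, 21.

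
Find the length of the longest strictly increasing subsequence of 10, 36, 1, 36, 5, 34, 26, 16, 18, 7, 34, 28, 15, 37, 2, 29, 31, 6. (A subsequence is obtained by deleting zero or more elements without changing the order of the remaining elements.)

Scanning left to right, the best length ending at each element is: 10→1, 36→2, 1→1, 36→2, 5→2, 34→3, 26→3, 16→3, 18→4, 7→3, 34→5, 28→5, 15→4, 37→6, 2→2, 29→6, 31→7, 6→3.
So the longest increasing subsequence has length 7, e.g. 1, 5, 16, 18, 28, 29, 31.

7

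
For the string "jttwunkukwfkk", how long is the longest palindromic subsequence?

5

Using dp[i][j] = 2 + dp[i+1][j−1] if the ends match, else max(dp[i+1][j], dp[i][j−1]):
dp[1][13] = 5. A witness is kkfkk at positions 7,9,11,12,13.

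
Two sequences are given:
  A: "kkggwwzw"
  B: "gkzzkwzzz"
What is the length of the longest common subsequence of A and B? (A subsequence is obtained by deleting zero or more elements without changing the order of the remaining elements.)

4

A longest common subsequence is kkwz (length 4); the LCS DP confirms no longer common subsequence exists.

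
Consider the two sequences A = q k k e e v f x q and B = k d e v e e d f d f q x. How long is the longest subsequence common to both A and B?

A longest common subsequence is keefx (length 5); the LCS DP confirms no longer common subsequence exists.

5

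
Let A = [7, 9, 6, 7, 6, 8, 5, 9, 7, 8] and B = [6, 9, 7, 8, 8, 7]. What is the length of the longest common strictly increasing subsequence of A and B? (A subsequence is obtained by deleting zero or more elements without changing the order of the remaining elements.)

3

A longest common strictly increasing subsequence is 6, 7, 8 (length 3); it appears in order in both A and B, and no longer such subsequence exists.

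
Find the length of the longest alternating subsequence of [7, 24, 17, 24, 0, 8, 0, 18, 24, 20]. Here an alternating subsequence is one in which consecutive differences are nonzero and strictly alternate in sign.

9

A longest alternating subsequence is 7, 24, 17, 24, 0, 8, 0, 24, 20 (positions 1,2,3,4,5,6,7,9,10); its 8 consecutive differences strictly alternate in sign, and length 9 is optimal.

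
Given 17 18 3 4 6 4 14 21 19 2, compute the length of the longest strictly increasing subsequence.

Scanning left to right, the best length ending at each element is: 17→1, 18→2, 3→1, 4→2, 6→3, 4→2, 14→4, 21→5, 19→5, 2→1.
So the longest increasing subsequence has length 5, e.g. 3, 4, 6, 14, 21.

5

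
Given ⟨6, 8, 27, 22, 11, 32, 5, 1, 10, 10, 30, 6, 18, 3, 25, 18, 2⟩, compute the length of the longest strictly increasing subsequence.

Scanning left to right, the best length ending at each element is: 6→1, 8→2, 27→3, 22→3, 11→3, 32→4, 5→1, 1→1, 10→3, 10→3, 30→4, 6→2, 18→4, 3→2, 25→5, 18→4, 2→2.
So the longest increasing subsequence has length 5, e.g. 6, 8, 11, 18, 25.

5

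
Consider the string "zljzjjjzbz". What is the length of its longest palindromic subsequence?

7

Using dp[i][j] = 2 + dp[i+1][j−1] if the ends match, else max(dp[i+1][j], dp[i][j−1]):
dp[1][10] = 7. A witness is zzjjjzz at positions 1,4,5,6,7,8,10.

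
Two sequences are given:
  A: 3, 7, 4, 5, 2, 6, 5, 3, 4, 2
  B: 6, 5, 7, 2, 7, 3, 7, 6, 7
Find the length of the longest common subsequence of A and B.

3

Backtracking the LCS table gives one alignment: 3 (A1,B6) → 7 (A2,B7) → 6 (A6,B8).
So the longest common subsequence has length 3.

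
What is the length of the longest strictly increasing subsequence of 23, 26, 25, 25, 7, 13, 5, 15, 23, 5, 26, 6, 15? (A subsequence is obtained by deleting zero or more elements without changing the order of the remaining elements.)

Let dp[i] be the longest increasing subsequence ending at position i. Then dp = [1, 2, 2, 2, 1, 2, 1, 3, 4, 1, 5, 2, 3].
The maximum is 5; one witness is 7, 13, 15, 23, 26 at positions 5,6,8,9,11.

5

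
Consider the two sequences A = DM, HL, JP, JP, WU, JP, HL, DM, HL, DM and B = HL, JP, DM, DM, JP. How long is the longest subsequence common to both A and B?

A longest common subsequence is HL, JP, DM, DM (length 4); the LCS DP confirms no longer common subsequence exists.

4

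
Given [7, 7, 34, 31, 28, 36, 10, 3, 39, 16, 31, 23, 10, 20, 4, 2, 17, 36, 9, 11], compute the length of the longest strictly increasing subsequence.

Let dp[i] be the longest increasing subsequence ending at position i. Then dp = [1, 1, 2, 2, 2, 3, 2, 1, 4, 3, 4, 4, 2, 4, 2, 1, 4, 5, 3, 4].
The maximum is 5; one witness is 7, 10, 16, 31, 36 at positions 1,7,10,11,18.

5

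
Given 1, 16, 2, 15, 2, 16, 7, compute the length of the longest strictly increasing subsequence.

4

One longest increasing subsequence is 1, 2, 15, 16 (positions 1,3,4,6), of length 4; no longer one exists.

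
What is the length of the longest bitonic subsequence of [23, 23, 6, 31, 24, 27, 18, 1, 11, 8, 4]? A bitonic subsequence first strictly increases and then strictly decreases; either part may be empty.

7

Let inc[i] be the LIS ending at i and dec[i] the longest strictly decreasing subsequence starting at i. inc = [1, 1, 1, 2, 2, 3, 2, 1, 2, 2, 2], dec = [5, 5, 2, 6, 5, 5, 4, 1, 3, 2, 1].
max_i inc[i]+dec[i]−1 = 7, with one witness 23, 31, 27, 18, 11, 8, 4.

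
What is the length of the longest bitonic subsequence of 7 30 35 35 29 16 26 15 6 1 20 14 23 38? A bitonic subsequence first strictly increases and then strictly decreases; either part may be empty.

8

One longest bitonic subsequence is 7, 30, 35, 29, 26, 15, 6, 1 (positions 1,2,3,5,7,8,9,10): it rises to 35 then falls. Length 8 is optimal.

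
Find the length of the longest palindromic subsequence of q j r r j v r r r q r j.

One longest palindromic subsequence is jrrrrrrj (positions 2,3,4,7,8,9,11,12); it reads the same forward and backward, and the interval DP gives dp[1][12] = 8.

8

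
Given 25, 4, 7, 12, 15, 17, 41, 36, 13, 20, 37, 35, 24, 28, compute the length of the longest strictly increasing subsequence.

Let dp[i] be the longest increasing subsequence ending at position i. Then dp = [1, 1, 2, 3, 4, 5, 6, 6, 4, 6, 7, 7, 7, 8].
The maximum is 8; one witness is 4, 7, 12, 15, 17, 20, 24, 28 at positions 2,3,4,5,6,10,13,14.

8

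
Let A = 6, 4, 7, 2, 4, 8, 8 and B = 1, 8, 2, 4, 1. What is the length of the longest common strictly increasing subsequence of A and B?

A longest common strictly increasing subsequence is 2, 4 (length 2); it appears in order in both A and B, and no longer such subsequence exists.

2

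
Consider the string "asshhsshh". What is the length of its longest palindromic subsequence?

6

One longest palindromic subsequence is hhsshh (positions 4,5,6,7,8,9); it reads the same forward and backward, and the interval DP gives dp[1][9] = 6.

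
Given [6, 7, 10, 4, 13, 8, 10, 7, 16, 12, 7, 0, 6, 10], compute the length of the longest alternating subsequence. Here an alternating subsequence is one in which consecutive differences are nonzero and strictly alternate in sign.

A longest alternating subsequence is 6, 7, 4, 13, 8, 10, 7, 16, 0, 6 (positions 1,2,4,5,6,7,8,9,12,13); its 9 consecutive differences strictly alternate in sign, and length 10 is optimal.

10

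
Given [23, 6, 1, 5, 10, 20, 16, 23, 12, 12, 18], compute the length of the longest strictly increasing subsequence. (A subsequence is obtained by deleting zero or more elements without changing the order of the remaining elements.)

Let dp[i] be the longest increasing subsequence ending at position i. Then dp = [1, 1, 1, 2, 3, 4, 4, 5, 4, 4, 5].
The maximum is 5; one witness is 1, 5, 10, 20, 23 at positions 3,4,5,6,8.

5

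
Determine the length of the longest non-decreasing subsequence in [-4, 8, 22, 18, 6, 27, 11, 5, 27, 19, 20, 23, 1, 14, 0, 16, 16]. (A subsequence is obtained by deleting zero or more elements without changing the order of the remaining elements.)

One longest non-decreasing subsequence is -4, 8, 18, 19, 20, 23 (positions 1,2,4,10,11,12), of length 6; no longer one exists.

6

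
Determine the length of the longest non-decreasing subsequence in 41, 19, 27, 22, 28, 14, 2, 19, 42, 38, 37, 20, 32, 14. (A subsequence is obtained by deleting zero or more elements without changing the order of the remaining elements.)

4

Let dp[i] be the longest non-decreasing subsequence ending at position i. Then dp = [1, 1, 2, 2, 3, 1, 1, 2, 4, 4, 4, 3, 4, 2].
The maximum is 4; one witness is 19, 27, 28, 42 at positions 2,3,5,9.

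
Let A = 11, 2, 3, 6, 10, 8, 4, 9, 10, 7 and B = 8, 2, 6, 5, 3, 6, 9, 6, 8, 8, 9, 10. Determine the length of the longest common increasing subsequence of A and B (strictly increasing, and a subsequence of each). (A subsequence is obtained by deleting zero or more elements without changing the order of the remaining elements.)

6

For each value that appears in both, track the longest common increasing run ending there.
The best achievable length is 6; one witness is 2, 3, 6, 8, 9, 10 (A-positions 2,3,4,6,8,9, B-positions 2,5,6,9,11,12).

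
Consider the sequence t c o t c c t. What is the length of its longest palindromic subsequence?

One longest palindromic subsequence is tccct (positions 1,2,5,6,7); it reads the same forward and backward, and the interval DP gives dp[1][7] = 5.

5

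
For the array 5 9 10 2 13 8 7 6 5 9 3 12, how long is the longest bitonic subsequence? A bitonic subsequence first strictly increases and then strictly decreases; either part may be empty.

9

One longest bitonic subsequence is 5, 9, 10, 13, 8, 7, 6, 5, 3 (positions 1,2,3,5,6,7,8,9,11): it rises to 13 then falls. Length 9 is optimal.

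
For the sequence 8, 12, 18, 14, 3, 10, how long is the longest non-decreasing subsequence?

3

Scanning left to right, the best length ending at each element is: 8→1, 12→2, 18→3, 14→3, 3→1, 10→2.
So the longest non-decreasing subsequence has length 3, e.g. 8, 12, 18.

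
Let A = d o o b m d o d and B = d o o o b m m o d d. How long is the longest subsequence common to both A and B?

7

A longest common subsequence is doobmdd (length 7); the LCS DP confirms no longer common subsequence exists.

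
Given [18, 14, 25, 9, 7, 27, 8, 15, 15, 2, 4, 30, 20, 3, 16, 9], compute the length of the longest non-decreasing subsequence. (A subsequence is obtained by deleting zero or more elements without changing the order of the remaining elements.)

Let dp[i] be the longest non-decreasing subsequence ending at position i. Then dp = [1, 1, 2, 1, 1, 3, 2, 3, 4, 1, 2, 5, 5, 2, 5, 3].
The maximum is 5; one witness is 7, 8, 15, 15, 30 at positions 5,7,8,9,12.

5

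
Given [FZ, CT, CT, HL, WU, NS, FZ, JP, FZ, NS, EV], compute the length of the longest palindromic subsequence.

One longest palindromic subsequence is NS FZ JP FZ NS (positions 6,7,8,9,10); it reads the same forward and backward, and the interval DP gives dp[1][11] = 5.

5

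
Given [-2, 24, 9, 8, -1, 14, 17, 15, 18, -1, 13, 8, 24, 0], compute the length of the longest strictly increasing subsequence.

6

Scanning left to right, the best length ending at each element is: -2→1, 24→2, 9→2, 8→2, -1→2, 14→3, 17→4, 15→4, 18→5, -1→2, 13→3, 8→3, 24→6, 0→3.
So the longest increasing subsequence has length 6, e.g. -2, 9, 14, 17, 18, 24.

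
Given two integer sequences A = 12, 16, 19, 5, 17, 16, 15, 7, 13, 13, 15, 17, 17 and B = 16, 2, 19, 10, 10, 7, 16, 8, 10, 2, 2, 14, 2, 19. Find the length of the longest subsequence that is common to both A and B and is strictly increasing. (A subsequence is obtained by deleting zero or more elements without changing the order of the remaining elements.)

A longest common strictly increasing subsequence is 16, 19 (length 2); it appears in order in both A and B, and no longer such subsequence exists.

2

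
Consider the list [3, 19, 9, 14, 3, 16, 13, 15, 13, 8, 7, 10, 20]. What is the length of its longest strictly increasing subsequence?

Let dp[i] be the longest increasing subsequence ending at position i. Then dp = [1, 2, 2, 3, 1, 4, 3, 4, 3, 2, 2, 3, 5].
The maximum is 5; one witness is 3, 9, 14, 16, 20 at positions 1,3,4,6,13.

5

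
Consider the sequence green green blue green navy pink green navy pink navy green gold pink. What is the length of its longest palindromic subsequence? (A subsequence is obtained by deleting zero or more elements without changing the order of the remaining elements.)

One longest palindromic subsequence is pink green navy pink navy green pink (positions 6,7,8,9,10,11,13); it reads the same forward and backward, and the interval DP gives dp[1][13] = 7.

7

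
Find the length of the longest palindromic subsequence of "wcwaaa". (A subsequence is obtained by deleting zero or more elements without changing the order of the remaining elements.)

One longest palindromic subsequence is aaa (positions 4,5,6); it reads the same forward and backward, and the interval DP gives dp[1][6] = 3.

3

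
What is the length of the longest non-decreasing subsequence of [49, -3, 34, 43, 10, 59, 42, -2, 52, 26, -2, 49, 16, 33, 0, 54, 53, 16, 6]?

6

One longest non-decreasing subsequence is -3, -2, -2, 16, 33, 54 (positions 2,8,11,13,14,16), of length 6; no longer one exists.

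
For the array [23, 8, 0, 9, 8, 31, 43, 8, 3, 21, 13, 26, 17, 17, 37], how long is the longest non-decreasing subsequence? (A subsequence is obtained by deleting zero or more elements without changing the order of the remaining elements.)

Scanning left to right, the best length ending at each element is: 23→1, 8→1, 0→1, 9→2, 8→2, 31→3, 43→4, 8→3, 3→2, 21→4, 13→4, 26→5, 17→5, 17→6, 37→7.
So the longest non-decreasing subsequence has length 7, e.g. 8, 8, 8, 13, 17, 17, 37.

7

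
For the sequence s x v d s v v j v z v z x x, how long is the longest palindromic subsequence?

Using dp[i][j] = 2 + dp[i+1][j−1] if the ends match, else max(dp[i+1][j], dp[i][j−1]):
dp[1][14] = 7. A witness is xvvjvvx at positions 2,6,7,8,9,11,14.

7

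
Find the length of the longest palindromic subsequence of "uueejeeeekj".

6

One longest palindromic subsequence is jeeeej (positions 5,6,7,8,9,11); it reads the same forward and backward, and the interval DP gives dp[1][11] = 6.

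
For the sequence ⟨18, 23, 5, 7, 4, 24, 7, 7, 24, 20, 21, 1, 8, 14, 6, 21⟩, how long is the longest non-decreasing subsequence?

7

Let dp[i] be the longest non-decreasing subsequence ending at position i. Then dp = [1, 2, 1, 2, 1, 3, 3, 4, 5, 5, 6, 1, 5, 6, 2, 7].
The maximum is 7; one witness is 5, 7, 7, 7, 20, 21, 21 at positions 3,4,7,8,10,11,16.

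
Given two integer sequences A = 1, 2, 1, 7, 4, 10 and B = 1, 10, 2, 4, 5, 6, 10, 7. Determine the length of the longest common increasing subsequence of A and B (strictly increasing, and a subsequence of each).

A longest common strictly increasing subsequence is 1, 2, 4, 10 (length 4); it appears in order in both A and B, and no longer such subsequence exists.

4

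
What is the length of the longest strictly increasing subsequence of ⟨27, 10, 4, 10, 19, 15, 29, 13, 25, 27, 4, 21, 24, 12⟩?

5

Let dp[i] be the longest increasing subsequence ending at position i. Then dp = [1, 1, 1, 2, 3, 3, 4, 3, 4, 5, 1, 4, 5, 3].
The maximum is 5; one witness is 4, 10, 19, 25, 27 at positions 3,4,5,9,10.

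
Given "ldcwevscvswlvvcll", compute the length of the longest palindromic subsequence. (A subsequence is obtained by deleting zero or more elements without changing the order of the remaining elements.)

9

Using dp[i][j] = 2 + dp[i+1][j−1] if the ends match, else max(dp[i+1][j], dp[i][j−1]):
dp[1][17] = 9. A witness is lcvvlvvcl at positions 1,3,6,9,12,13,14,15,17.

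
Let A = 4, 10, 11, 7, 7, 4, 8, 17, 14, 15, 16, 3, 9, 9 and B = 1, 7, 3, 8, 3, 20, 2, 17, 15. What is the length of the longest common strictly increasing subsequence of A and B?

3

A longest common strictly increasing subsequence is 7, 8, 17 (length 3); it appears in order in both A and B, and no longer such subsequence exists.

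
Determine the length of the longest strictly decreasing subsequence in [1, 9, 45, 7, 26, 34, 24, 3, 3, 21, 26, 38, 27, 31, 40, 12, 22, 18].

Let dp[i] be the longest decreasing subsequence ending at position i. Then dp = [1, 1, 1, 2, 2, 2, 3, 4, 4, 4, 3, 2, 3, 3, 2, 5, 4, 5].
The maximum is 5; one witness is 45, 26, 24, 21, 12 at positions 3,5,7,10,16.

5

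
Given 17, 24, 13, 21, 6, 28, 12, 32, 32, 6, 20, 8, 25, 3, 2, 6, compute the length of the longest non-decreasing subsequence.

5

Scanning left to right, the best length ending at each element is: 17→1, 24→2, 13→1, 21→2, 6→1, 28→3, 12→2, 32→4, 32→5, 6→2, 20→3, 8→3, 25→4, 3→1, 2→1, 6→3.
So the longest non-decreasing subsequence has length 5, e.g. 17, 24, 28, 32, 32.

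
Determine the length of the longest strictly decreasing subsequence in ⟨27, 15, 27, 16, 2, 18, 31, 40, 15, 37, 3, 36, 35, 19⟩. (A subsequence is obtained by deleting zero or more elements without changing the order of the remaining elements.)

One longest decreasing subsequence is 40, 37, 36, 35, 19 (positions 8,10,12,13,14), of length 5; no longer one exists.

5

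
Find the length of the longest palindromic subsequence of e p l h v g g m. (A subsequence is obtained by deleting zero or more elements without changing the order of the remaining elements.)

One longest palindromic subsequence is gg (positions 6,7); it reads the same forward and backward, and the interval DP gives dp[1][8] = 2.

2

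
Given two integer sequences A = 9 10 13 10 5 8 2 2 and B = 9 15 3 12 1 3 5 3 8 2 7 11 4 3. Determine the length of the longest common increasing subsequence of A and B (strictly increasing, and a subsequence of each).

2

For each value that appears in both, track the longest common increasing run ending there.
The best achievable length is 2; one witness is 5, 8 (A-positions 5,6, B-positions 7,9).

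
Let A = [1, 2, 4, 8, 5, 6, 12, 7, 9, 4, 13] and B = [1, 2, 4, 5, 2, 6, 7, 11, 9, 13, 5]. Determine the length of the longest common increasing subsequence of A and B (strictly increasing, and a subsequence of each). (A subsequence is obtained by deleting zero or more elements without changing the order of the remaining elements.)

A longest common strictly increasing subsequence is 1, 2, 4, 5, 6, 7, 9, 13 (length 8); it appears in order in both A and B, and no longer such subsequence exists.

8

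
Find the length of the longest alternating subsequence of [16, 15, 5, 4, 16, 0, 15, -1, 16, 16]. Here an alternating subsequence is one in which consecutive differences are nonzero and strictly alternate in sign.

A longest alternating subsequence is 16, 15, 16, 0, 15, -1, 16 (positions 1,2,5,6,7,8,9); its 6 consecutive differences strictly alternate in sign, and length 7 is optimal.

7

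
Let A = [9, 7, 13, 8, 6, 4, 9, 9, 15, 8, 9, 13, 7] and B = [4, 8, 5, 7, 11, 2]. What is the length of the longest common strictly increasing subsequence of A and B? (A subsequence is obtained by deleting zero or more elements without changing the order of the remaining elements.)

For each value that appears in both, track the longest common increasing run ending there.
The best achievable length is 2; one witness is 4, 8 (A-positions 6,10, B-positions 1,2).

2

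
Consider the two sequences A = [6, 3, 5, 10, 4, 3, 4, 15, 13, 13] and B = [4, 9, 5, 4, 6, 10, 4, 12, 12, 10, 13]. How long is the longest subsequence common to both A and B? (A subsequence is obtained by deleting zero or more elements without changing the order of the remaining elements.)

4

A longest common subsequence is 6, 10, 4, 13 (length 4); the LCS DP confirms no longer common subsequence exists.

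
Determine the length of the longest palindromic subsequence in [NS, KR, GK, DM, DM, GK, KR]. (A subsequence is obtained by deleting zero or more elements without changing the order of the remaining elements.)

6

Using dp[i][j] = 2 + dp[i+1][j−1] if the ends match, else max(dp[i+1][j], dp[i][j−1]):
dp[1][7] = 6. A witness is KR GK DM DM GK KR at positions 2,3,4,5,6,7.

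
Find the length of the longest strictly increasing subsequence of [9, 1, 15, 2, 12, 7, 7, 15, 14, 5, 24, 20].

Scanning left to right, the best length ending at each element is: 9→1, 1→1, 15→2, 2→2, 12→3, 7→3, 7→3, 15→4, 14→4, 5→3, 24→5, 20→5.
So the longest increasing subsequence has length 5, e.g. 1, 2, 12, 15, 24.

5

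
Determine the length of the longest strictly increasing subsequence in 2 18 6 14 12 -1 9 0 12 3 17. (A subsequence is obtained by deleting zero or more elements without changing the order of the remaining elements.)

5

One longest increasing subsequence is 2, 6, 9, 12, 17 (positions 1,3,7,9,11), of length 5; no longer one exists.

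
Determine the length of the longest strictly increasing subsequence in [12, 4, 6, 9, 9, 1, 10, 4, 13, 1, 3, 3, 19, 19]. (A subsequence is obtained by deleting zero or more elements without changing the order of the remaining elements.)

6

Let dp[i] be the longest increasing subsequence ending at position i. Then dp = [1, 1, 2, 3, 3, 1, 4, 2, 5, 1, 2, 2, 6, 6].
The maximum is 6; one witness is 4, 6, 9, 10, 13, 19 at positions 2,3,4,7,9,13.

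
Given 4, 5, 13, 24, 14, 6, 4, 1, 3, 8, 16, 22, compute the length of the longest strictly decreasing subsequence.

Let dp[i] be the longest decreasing subsequence ending at position i. Then dp = [1, 1, 1, 1, 2, 3, 4, 5, 5, 3, 2, 2].
The maximum is 5; one witness is 24, 14, 6, 4, 1 at positions 4,5,6,7,8.

5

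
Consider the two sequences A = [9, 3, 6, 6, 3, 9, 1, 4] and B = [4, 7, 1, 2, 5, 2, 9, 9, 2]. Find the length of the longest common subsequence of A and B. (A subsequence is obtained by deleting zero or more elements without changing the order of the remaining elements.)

A longest common subsequence is 9, 9 (length 2); the LCS DP confirms no longer common subsequence exists.

2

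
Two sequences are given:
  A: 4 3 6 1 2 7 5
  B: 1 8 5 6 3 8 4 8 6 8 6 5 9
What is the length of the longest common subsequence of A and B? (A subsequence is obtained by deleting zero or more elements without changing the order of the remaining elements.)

A longest common subsequence is 4, 6, 5 (length 3); the LCS DP confirms no longer common subsequence exists.

3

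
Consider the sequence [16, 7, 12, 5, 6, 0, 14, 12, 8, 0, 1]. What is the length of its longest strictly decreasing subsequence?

5

Let dp[i] be the longest decreasing subsequence ending at position i. Then dp = [1, 2, 2, 3, 3, 4, 2, 3, 4, 5, 5].
The maximum is 5; one witness is 16, 14, 12, 8, 0 at positions 1,7,8,9,10.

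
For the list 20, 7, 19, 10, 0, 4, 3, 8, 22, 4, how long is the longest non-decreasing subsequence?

4

Let dp[i] be the longest non-decreasing subsequence ending at position i. Then dp = [1, 1, 2, 2, 1, 2, 2, 3, 4, 3].
The maximum is 4; one witness is 0, 4, 8, 22 at positions 5,6,8,9.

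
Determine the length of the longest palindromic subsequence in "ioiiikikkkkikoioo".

One longest palindromic subsequence is oikikkkkikio (positions 2,5,6,7,8,9,10,11,12,13,15,17); it reads the same forward and backward, and the interval DP gives dp[1][17] = 12.

12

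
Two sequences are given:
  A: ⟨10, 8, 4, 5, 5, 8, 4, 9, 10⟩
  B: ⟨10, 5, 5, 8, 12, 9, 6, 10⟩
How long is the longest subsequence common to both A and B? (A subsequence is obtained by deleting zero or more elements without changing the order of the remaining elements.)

A longest common subsequence is 10, 5, 5, 8, 9, 10 (length 6); the LCS DP confirms no longer common subsequence exists.

6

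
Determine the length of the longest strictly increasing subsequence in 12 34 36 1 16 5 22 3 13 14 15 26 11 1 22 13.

6

One longest increasing subsequence is 1, 5, 13, 14, 15, 26 (positions 4,6,9,10,11,12), of length 6; no longer one exists.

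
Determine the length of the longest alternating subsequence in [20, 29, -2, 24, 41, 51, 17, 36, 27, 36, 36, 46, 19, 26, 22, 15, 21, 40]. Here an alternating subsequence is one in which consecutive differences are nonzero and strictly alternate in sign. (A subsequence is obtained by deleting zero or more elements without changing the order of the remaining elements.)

12

Track the best alternating length ending on an up-step vs a down-step at each position: up/down = 1/1, 2/1, 1/3, 4/3, 4/1, 4/1, 4/5, 6/5, 6/7, 8/5, 8/5, 8/5, 6/9, 10/9, 10/11, 4/11, 12/11, 12/9.
The maximum over both is 12; one such subsequence is 20, 29, -2, 24, 17, 36, 27, 36, 19, 26, 15, 21.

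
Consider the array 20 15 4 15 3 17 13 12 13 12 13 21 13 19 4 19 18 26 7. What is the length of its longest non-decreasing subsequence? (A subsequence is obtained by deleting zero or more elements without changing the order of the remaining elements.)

One longest non-decreasing subsequence is 4, 13, 13, 13, 13, 19, 19, 26 (positions 3,7,9,11,13,14,16,18), of length 8; no longer one exists.

8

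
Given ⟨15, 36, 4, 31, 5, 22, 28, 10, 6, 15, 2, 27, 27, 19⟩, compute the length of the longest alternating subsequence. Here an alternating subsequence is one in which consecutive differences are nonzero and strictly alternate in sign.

11

Track the best alternating length ending on an up-step vs a down-step at each position: up/down = 1/1, 2/1, 1/3, 4/3, 4/5, 6/5, 6/5, 6/7, 6/7, 8/7, 1/9, 10/7, 10/7, 10/11.
The maximum over both is 11; one such subsequence is 15, 36, 4, 31, 5, 22, 10, 15, 2, 27, 19.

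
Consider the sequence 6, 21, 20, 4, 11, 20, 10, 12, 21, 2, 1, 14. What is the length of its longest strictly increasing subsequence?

4

One longest increasing subsequence is 6, 11, 20, 21 (positions 1,5,6,9), of length 4; no longer one exists.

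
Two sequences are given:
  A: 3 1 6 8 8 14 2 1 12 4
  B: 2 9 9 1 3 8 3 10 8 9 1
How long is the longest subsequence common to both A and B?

4

A longest common subsequence is 3, 8, 8, 1 (length 4); the LCS DP confirms no longer common subsequence exists.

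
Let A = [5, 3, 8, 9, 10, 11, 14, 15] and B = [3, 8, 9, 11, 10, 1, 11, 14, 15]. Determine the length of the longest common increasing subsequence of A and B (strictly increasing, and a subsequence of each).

For each value that appears in both, track the longest common increasing run ending there.
The best achievable length is 7; one witness is 3, 8, 9, 10, 11, 14, 15 (A-positions 2,3,4,5,6,7,8, B-positions 1,2,3,5,7,8,9).

7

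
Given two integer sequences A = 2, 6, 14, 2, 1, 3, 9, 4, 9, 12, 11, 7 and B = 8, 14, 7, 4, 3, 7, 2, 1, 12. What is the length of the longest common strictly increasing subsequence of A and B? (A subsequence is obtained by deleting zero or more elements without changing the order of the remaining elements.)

A longest common strictly increasing subsequence is 4, 7 (length 2); it appears in order in both A and B, and no longer such subsequence exists.

2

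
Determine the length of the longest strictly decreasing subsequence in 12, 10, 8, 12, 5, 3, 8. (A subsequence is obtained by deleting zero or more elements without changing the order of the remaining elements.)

5

Scanning left to right, the best length ending at each element is: 12→1, 10→2, 8→3, 12→1, 5→4, 3→5, 8→3.
So the longest decreasing subsequence has length 5, e.g. 12, 10, 8, 5, 3.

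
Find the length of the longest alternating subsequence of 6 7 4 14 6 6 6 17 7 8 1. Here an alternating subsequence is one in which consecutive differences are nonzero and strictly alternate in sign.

A longest alternating subsequence is 6, 7, 4, 14, 6, 17, 7, 8, 1 (positions 1,2,3,4,5,8,9,10,11); its 8 consecutive differences strictly alternate in sign, and length 9 is optimal.

9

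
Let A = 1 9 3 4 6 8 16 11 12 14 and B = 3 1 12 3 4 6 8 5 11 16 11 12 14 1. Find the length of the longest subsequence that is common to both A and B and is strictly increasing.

8

For each value that appears in both, track the longest common increasing run ending there.
The best achievable length is 8; one witness is 1, 3, 4, 6, 8, 11, 12, 14 (A-positions 1,3,4,5,6,8,9,10, B-positions 2,4,5,6,7,9,12,13).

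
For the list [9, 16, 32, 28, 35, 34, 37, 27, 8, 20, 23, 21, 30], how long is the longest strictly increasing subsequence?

5

One longest increasing subsequence is 9, 16, 32, 35, 37 (positions 1,2,3,5,7), of length 5; no longer one exists.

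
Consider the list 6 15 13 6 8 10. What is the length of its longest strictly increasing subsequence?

3

One longest increasing subsequence is 6, 8, 10 (positions 1,5,6), of length 3; no longer one exists.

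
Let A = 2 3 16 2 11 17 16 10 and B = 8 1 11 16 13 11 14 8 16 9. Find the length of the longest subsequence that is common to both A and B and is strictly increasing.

For each value that appears in both, track the longest common increasing run ending there.
The best achievable length is 2; one witness is 11, 16 (A-positions 5,7, B-positions 3,4).

2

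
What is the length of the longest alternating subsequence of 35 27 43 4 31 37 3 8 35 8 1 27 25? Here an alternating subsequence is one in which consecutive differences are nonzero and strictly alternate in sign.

10

Track the best alternating length ending on an up-step vs a down-step at each position: up/down = 1/1, 1/2, 3/1, 1/4, 5/4, 5/4, 1/6, 7/6, 7/6, 7/8, 1/8, 9/8, 9/10.
The maximum over both is 10; one such subsequence is 35, 27, 43, 4, 31, 3, 35, 8, 27, 25.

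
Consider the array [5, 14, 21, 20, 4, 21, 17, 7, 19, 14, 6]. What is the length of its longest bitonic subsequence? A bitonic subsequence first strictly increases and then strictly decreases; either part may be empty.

One longest bitonic subsequence is 5, 14, 21, 20, 19, 14, 6 (positions 1,2,3,4,9,10,11): it rises to 21 then falls. Length 7 is optimal.

7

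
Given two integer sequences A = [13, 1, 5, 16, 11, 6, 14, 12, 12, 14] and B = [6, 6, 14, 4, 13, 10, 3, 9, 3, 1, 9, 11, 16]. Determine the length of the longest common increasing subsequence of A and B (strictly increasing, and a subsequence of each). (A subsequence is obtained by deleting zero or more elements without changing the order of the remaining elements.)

2

For each value that appears in both, track the longest common increasing run ending there.
The best achievable length is 2; one witness is 6, 14 (A-positions 6,7, B-positions 1,3).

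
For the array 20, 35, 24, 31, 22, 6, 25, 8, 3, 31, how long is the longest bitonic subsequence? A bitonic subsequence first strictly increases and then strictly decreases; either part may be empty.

6

Let inc[i] be the LIS ending at i and dec[i] the longest strictly decreasing subsequence starting at i. inc = [1, 2, 2, 3, 2, 1, 3, 2, 1, 4], dec = [3, 5, 4, 4, 3, 2, 3, 2, 1, 1].
max_i inc[i]+dec[i]−1 = 6, with one witness 20, 35, 31, 25, 8, 3.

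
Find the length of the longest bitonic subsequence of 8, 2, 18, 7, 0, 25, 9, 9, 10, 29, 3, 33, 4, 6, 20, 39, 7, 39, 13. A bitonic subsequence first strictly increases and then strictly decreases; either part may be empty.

8

One longest bitonic subsequence is 2, 7, 9, 10, 29, 33, 20, 13 (positions 2,4,7,9,10,12,15,19): it rises to 33 then falls. Length 8 is optimal.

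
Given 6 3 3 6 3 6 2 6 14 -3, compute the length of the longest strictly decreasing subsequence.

4

Let dp[i] be the longest decreasing subsequence ending at position i. Then dp = [1, 2, 2, 1, 2, 1, 3, 1, 1, 4].
The maximum is 4; one witness is 6, 3, 2, -3 at positions 1,2,7,10.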